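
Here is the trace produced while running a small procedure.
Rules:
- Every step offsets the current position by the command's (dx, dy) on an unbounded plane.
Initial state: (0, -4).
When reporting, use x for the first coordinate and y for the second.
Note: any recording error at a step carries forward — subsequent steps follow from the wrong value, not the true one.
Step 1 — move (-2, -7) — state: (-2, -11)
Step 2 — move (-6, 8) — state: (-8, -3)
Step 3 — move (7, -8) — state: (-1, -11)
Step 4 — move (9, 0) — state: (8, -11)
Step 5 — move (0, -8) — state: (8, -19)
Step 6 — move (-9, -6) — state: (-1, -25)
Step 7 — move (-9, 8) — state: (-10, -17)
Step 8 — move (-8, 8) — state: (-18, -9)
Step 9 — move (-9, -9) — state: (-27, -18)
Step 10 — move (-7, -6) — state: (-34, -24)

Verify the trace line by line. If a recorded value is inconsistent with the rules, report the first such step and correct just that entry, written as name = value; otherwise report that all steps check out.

Step 1: x = 0 + (-2) = -2, y = -4 + (-7) = -11 — exactly as logged.
Step 2: x = -2 + (-6) = -8, y = -11 + (8) = -3 — confirmed correct.
Step 3: x = -8 + (7) = -1, y = -3 + (-8) = -11 — no discrepancy.
Step 4: x = -1 + (9) = 8, y = -11 + (0) = -11 — checks out.
Step 5: x = 8 + (0) = 8, y = -11 + (-8) = -19 — confirmed correct.
Step 6: x = 8 + (-9) = -1, y = -19 + (-6) = -25 — exactly as logged.
Step 7: x = -1 + (-9) = -10, y = -25 + (8) = -17 — checks out.
Step 8: x = -10 + (-8) = -18, y = -17 + (8) = -9 — same as recorded.
Step 9: x = -18 + (-9) = -27, y = -9 + (-9) = -18 — same as recorded.
Step 10: x = -27 + (-7) = -34, y = -18 + (-6) = -24 — exactly as logged.
The whole run recomputes cleanly — no discrepancies.

no error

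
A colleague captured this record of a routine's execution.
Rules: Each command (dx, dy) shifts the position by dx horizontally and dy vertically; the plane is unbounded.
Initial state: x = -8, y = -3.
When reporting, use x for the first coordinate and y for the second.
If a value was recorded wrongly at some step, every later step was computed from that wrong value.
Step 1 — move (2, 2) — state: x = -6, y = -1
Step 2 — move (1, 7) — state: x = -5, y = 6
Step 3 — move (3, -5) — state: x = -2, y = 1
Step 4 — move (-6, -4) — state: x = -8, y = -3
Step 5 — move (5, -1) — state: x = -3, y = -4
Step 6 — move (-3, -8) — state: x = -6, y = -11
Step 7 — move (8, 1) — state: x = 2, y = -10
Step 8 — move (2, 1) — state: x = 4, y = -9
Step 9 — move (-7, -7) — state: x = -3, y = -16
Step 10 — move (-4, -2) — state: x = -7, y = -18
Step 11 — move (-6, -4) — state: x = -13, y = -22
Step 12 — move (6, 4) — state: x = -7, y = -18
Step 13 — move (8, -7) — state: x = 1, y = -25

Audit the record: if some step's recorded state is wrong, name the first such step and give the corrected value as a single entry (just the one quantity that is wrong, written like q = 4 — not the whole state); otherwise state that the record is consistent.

step 6, y = -12

Step 1: x = -8 + (2) = -6, y = -3 + (2) = -1 — exactly as logged.
Step 2: x = -6 + (1) = -5, y = -1 + (7) = 6 — agrees with the record.
Step 3: x = -5 + (3) = -2, y = 6 + (-5) = 1 — agrees with the record.
Step 4: x = -2 + (-6) = -8, y = 1 + (-4) = -3 — no discrepancy.
Step 5: x = -8 + (5) = -3, y = -3 + (-1) = -4 — exactly as logged.
Step 6: x = -3 + (-3) = -6, y = -4 + (-8) = -12 — this is not what the record shows.
Step 6 is the first one off; corrected, y = -12.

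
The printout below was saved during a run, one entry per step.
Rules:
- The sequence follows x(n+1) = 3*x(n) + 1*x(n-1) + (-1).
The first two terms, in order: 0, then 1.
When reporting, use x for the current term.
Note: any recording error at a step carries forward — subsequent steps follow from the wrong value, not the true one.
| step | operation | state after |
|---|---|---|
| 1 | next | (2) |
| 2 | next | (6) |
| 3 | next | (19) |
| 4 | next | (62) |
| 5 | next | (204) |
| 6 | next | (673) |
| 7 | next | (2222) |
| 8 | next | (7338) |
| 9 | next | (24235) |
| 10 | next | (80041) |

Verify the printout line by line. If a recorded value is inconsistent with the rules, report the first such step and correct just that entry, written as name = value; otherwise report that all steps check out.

1. x = 3*(1) + (1)*(0) + (-1) = 2 (no discrepancy)
2. x = 3*(2) + (1)*(1) + (-1) = 6 (verified)
3. x = 3*(6) + (1)*(2) + (-1) = 19 (consistent with the printout)
4. x = 3*(19) + (1)*(6) + (-1) = 62 (consistent with the printout)
5. x = 3*(62) + (1)*(19) + (-1) = 204 (in agreement)
6. x = 3*(204) + (1)*(62) + (-1) = 673 (checks out)
7. x = 3*(673) + (1)*(204) + (-1) = 2222 (matches)
8. x = 3*(2222) + (1)*(673) + (-1) = 7338 (checks out)
9. x = 3*(7338) + (1)*(2222) + (-1) = 24235 (confirmed correct)
10. x = 3*(24235) + (1)*(7338) + (-1) = 80042 (the recorded entry deviates here)
So the first discrepancy is step 10, where the right value is x = 80042.

step 10, x = 80042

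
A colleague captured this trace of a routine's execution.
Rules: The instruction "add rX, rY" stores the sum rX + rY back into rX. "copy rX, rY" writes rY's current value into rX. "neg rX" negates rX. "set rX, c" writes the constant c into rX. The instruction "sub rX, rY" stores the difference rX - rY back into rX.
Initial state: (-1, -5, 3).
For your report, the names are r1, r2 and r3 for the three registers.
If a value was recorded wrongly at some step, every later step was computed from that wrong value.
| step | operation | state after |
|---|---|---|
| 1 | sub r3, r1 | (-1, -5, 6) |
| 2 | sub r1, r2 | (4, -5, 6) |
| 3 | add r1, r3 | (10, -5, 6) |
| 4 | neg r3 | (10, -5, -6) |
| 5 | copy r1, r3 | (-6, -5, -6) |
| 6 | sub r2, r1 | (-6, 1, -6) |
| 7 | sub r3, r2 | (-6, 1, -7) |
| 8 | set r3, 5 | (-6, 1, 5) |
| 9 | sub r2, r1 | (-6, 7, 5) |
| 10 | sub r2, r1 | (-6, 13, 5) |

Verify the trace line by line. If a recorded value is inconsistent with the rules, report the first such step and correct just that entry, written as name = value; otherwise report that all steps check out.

1. r3 = 3 - -1 = 4 (this is not what the trace shows)
The audit stops at step 1: the recorded entry is wrong and should be r3 = 4.

step 1, r3 = 4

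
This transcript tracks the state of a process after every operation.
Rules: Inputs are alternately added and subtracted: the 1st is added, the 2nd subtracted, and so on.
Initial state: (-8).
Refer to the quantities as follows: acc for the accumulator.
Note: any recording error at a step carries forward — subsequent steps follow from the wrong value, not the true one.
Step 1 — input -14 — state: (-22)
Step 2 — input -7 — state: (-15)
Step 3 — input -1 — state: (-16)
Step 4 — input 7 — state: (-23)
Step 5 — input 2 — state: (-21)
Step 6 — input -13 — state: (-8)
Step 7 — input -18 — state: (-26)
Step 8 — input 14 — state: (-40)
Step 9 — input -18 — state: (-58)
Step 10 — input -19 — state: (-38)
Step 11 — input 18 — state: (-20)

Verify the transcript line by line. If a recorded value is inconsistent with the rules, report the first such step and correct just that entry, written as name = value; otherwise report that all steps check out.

step 10, acc = -39

step 1: acc = -8 + -14 = -22 -> in agreement
step 2: acc = -22 - -7 = -15 -> confirmed correct
step 3: acc = -15 + -1 = -16 -> checks out
step 4: acc = -16 - 7 = -23 -> checks out
step 5: acc = -23 + 2 = -21 -> same as recorded
step 6: acc = -21 - -13 = -8 -> confirmed correct
step 7: acc = -8 + -18 = -26 -> confirmed correct
step 8: acc = -26 - 14 = -40 -> consistent with the transcript
step 9: acc = -40 + -18 = -58 -> matches
step 10: acc = -58 - -19 = -39 -> the recorded entry deviates here
So the first discrepancy is step 10, where the right value is acc = -39.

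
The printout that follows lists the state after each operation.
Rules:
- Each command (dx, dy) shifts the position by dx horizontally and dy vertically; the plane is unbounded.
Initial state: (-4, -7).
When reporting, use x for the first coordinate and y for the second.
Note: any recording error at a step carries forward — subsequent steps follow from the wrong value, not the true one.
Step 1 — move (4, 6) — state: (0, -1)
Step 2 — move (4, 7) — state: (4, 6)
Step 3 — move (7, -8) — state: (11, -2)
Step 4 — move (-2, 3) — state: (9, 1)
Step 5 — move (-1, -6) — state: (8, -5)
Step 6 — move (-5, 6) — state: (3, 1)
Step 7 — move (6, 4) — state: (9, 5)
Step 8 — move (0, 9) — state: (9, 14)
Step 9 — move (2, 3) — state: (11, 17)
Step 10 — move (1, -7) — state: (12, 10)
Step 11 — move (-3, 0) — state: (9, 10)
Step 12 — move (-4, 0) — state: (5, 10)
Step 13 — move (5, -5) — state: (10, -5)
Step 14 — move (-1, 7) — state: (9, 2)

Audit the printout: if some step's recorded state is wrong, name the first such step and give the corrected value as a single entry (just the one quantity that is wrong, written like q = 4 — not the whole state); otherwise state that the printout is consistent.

step 13, y = 5

Recomputing the run from the initial state:
step 1: x = 0, y = -1
step 2: x = 4, y = 6
step 3: x = 11, y = -2
step 4: x = 9, y = 1
step 5: x = 8, y = -5
step 6: x = 3, y = 1
step 7: x = 9, y = 5
step 8: x = 9, y = 14
step 9: x = 11, y = 17
step 10: x = 12, y = 10
step 11: x = 9, y = 10
step 12: x = 5, y = 10
step 13: x = 10, y = 5
step 14: x = 9, y = 12
The first disagreement with the printout is at step 13, where the value should be y = 5.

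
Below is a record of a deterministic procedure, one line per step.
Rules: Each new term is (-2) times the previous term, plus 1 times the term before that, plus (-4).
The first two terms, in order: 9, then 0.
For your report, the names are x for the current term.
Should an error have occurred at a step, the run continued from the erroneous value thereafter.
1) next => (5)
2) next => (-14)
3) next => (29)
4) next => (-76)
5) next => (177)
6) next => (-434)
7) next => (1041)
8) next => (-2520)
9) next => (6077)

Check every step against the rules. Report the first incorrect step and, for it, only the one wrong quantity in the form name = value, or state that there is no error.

no error

Recomputing the run from the initial state:
step 1: x = 5
step 2: x = -14
step 3: x = 29
step 4: x = -76
step 5: x = 177
step 6: x = -434
step 7: x = 1041
step 8: x = -2520
step 9: x = 6077
This matches the record at every step.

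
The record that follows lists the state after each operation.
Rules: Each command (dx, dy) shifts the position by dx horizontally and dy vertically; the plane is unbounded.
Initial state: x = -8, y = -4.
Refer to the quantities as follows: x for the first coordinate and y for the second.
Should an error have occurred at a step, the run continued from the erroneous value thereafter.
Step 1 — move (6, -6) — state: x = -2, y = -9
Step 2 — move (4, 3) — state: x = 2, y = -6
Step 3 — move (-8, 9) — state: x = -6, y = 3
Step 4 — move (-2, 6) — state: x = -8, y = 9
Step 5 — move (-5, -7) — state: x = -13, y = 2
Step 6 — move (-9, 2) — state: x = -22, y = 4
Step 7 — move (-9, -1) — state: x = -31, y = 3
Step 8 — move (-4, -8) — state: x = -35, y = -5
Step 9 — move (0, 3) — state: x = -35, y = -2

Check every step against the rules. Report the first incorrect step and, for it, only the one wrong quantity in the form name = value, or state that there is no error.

1. x = -8 + (6) = -2, y = -4 + (-6) = -10 (first mismatch against the record)
First incorrect step: 1; the correct value is y = -10.

step 1, y = -10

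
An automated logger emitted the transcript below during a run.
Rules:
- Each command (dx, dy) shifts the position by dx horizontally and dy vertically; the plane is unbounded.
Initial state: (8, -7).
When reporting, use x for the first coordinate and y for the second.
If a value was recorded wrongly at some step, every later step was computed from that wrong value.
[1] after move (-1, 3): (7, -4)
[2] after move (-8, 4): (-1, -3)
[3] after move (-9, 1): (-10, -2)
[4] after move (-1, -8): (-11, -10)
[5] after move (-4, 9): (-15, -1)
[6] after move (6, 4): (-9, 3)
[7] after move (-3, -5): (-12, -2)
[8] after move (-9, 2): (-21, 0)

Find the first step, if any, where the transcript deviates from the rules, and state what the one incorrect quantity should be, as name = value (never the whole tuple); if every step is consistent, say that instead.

Recomputing the run from the initial state:
step 1: x = 7, y = -4
step 2: x = -1, y = 0
step 3: x = -10, y = 1
step 4: x = -11, y = -7
step 5: x = -15, y = 2
step 6: x = -9, y = 6
step 7: x = -12, y = 1
step 8: x = -21, y = 3
The first disagreement with the transcript is at step 2, where the value should be y = 0.

step 2, y = 0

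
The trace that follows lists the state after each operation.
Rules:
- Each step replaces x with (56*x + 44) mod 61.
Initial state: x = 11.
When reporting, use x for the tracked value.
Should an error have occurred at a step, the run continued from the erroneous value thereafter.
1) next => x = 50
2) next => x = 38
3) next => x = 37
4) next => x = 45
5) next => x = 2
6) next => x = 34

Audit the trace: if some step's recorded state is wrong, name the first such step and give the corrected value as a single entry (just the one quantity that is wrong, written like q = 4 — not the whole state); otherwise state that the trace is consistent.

step 4, x = 42

Recomputing the run from the initial state:
step 1: x = 50
step 2: x = 38
step 3: x = 37
step 4: x = 42
step 5: x = 17
step 6: x = 20
The first disagreement with the trace is at step 4, where the value should be x = 42.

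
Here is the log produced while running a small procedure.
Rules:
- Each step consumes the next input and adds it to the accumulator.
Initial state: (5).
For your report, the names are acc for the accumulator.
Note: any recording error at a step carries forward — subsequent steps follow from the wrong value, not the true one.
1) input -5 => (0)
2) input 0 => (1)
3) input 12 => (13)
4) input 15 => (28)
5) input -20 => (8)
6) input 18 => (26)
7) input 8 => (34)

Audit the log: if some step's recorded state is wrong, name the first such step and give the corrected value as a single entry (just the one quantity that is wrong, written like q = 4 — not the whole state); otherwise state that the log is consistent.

Step 1: acc = 5 + -5 = 0 — agrees with the log.
Step 2: acc = 0 + 0 = 0 — a discrepancy with the log.
Conclusion: step 2 carries the first error; the entry should be acc = 0.

step 2, acc = 0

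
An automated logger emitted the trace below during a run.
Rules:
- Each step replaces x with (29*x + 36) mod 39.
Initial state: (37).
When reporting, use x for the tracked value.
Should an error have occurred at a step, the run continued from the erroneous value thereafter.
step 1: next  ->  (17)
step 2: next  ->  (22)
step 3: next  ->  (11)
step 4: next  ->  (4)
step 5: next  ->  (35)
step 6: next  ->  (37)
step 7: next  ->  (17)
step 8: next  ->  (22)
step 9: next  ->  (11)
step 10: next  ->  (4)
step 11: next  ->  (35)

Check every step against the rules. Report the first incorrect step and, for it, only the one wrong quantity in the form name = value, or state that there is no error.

Recomputing the run from the initial state:
step 1: x = 17
step 2: x = 22
step 3: x = 11
step 4: x = 4
step 5: x = 35
step 6: x = 37
step 7: x = 17
step 8: x = 22
step 9: x = 11
step 10: x = 4
step 11: x = 35
This matches the trace at every step.

no error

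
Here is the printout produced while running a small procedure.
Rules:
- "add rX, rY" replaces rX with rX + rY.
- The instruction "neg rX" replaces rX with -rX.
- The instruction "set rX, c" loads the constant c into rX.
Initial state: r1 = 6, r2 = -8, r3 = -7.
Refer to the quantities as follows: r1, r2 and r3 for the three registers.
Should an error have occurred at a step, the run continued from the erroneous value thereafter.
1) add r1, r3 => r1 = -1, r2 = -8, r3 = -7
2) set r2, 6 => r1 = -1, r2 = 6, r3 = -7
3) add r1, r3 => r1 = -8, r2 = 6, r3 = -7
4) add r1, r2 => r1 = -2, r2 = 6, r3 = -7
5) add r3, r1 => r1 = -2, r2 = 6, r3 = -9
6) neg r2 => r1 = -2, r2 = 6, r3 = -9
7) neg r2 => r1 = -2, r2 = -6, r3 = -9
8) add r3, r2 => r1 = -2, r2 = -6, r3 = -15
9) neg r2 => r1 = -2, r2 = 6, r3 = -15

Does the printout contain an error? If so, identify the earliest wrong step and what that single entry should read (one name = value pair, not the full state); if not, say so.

Step 1: r1 = 6 + -7 = -1 — consistent with the printout.
Step 2: r2 = 6 — confirmed correct.
Step 3: r1 = -1 + -7 = -8 — matches.
Step 4: r1 = -8 + 6 = -2 — verified.
Step 5: r3 = -7 + -2 = -9 — consistent with the printout.
Step 6: r2 = -(6) = -6 — the printout has a different value.
Conclusion: step 6 carries the first error; the entry should be r2 = -6.

step 6, r2 = -6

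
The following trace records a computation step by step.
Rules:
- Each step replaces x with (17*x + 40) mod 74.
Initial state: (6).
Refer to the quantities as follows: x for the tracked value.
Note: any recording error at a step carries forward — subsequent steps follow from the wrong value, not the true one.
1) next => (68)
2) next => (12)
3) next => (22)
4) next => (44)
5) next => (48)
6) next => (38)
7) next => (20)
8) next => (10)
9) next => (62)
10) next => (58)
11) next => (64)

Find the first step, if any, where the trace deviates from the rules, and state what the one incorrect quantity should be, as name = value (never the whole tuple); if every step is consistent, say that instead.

step 6, x = 42

Recomputing the run from the initial state:
step 1: x = 68
step 2: x = 12
step 3: x = 22
step 4: x = 44
step 5: x = 48
step 6: x = 42
step 7: x = 14
step 8: x = 56
step 9: x = 30
step 10: x = 32
step 11: x = 66
The first disagreement with the trace is at step 6, where the value should be x = 42.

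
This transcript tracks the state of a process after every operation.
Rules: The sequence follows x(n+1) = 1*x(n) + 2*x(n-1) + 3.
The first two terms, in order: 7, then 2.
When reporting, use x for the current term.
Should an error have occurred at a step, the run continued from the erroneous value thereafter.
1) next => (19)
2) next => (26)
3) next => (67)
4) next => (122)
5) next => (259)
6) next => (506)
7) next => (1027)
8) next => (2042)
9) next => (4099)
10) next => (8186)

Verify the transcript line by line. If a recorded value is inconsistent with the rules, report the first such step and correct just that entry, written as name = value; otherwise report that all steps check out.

no error

Recomputing the run from the initial state:
step 1: x = 19
step 2: x = 26
step 3: x = 67
step 4: x = 122
step 5: x = 259
step 6: x = 506
step 7: x = 1027
step 8: x = 2042
step 9: x = 4099
step 10: x = 8186
This matches the transcript at every step.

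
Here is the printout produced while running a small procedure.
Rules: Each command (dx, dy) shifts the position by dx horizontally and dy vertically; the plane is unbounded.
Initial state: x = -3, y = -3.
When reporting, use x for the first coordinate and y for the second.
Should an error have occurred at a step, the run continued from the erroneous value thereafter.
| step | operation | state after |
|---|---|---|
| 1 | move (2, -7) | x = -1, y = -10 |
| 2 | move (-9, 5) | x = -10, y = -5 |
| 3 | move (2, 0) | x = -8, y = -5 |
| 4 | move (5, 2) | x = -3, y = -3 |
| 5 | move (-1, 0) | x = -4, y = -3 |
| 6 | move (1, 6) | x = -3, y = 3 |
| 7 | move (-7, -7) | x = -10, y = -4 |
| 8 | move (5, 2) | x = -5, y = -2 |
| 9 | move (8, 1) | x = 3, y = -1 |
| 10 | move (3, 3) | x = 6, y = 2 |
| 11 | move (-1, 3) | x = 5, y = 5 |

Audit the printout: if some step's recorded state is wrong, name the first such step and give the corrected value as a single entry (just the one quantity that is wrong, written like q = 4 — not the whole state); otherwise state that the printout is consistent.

no error

step 1: x = -3 + (2) = -1, y = -3 + (-7) = -10 -> no discrepancy
step 2: x = -1 + (-9) = -10, y = -10 + (5) = -5 -> confirmed correct
step 3: x = -10 + (2) = -8, y = -5 + (0) = -5 -> in agreement
step 4: x = -8 + (5) = -3, y = -5 + (2) = -3 -> matches
step 5: x = -3 + (-1) = -4, y = -3 + (0) = -3 -> consistent with the printout
step 6: x = -4 + (1) = -3, y = -3 + (6) = 3 -> agrees with the printout
step 7: x = -3 + (-7) = -10, y = 3 + (-7) = -4 -> checks out
step 8: x = -10 + (5) = -5, y = -4 + (2) = -2 -> same as recorded
step 9: x = -5 + (8) = 3, y = -2 + (1) = -1 -> consistent with the printout
step 10: x = 3 + (3) = 6, y = -1 + (3) = 2 -> consistent with the printout
step 11: x = 6 + (-1) = 5, y = 2 + (3) = 5 -> consistent with the printout
The whole run recomputes cleanly — no discrepancies.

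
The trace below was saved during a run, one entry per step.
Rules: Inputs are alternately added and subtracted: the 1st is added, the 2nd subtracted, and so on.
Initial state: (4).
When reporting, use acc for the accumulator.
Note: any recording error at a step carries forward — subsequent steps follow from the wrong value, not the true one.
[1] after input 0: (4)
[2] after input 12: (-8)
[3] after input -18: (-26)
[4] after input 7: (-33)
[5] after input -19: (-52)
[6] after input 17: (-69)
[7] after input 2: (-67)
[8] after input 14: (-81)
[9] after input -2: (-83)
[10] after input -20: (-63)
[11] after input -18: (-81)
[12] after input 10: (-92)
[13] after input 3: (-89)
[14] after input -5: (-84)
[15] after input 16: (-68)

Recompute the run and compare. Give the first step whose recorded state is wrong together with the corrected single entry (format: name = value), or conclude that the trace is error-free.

1. acc = 4 + 0 = 4 (consistent with the trace)
2. acc = 4 - 12 = -8 (no discrepancy)
3. acc = -8 + -18 = -26 (no discrepancy)
4. acc = -26 - 7 = -33 (exactly as logged)
5. acc = -33 + -19 = -52 (confirmed correct)
6. acc = -52 - 17 = -69 (checks out)
7. acc = -69 + 2 = -67 (same as recorded)
8. acc = -67 - 14 = -81 (no discrepancy)
9. acc = -81 + -2 = -83 (checks out)
10. acc = -83 - -20 = -63 (confirmed correct)
11. acc = -63 + -18 = -81 (confirmed correct)
12. acc = -81 - 10 = -91 (the trace disagrees here)
Conclusion: step 12 carries the first error; the entry should be acc = -91.

step 12, acc = -91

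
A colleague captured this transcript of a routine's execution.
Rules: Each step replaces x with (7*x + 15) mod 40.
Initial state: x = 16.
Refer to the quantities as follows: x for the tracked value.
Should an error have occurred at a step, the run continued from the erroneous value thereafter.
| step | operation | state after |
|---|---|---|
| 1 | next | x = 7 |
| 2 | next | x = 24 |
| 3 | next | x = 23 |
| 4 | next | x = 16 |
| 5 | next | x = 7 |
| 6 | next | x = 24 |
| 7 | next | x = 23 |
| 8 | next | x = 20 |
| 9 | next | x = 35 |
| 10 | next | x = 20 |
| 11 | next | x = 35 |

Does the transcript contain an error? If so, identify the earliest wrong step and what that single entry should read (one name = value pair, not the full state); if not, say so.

1. x = (7*16 + 15) mod 40 = 7 (no discrepancy)
2. x = (7*7 + 15) mod 40 = 24 (matches)
3. x = (7*24 + 15) mod 40 = 23 (verified)
4. x = (7*23 + 15) mod 40 = 16 (matches)
5. x = (7*16 + 15) mod 40 = 7 (same as recorded)
6. x = (7*7 + 15) mod 40 = 24 (agrees with the transcript)
7. x = (7*24 + 15) mod 40 = 23 (in agreement)
8. x = (7*23 + 15) mod 40 = 16 (the transcript has a different value)
The audit stops at step 8: the recorded entry is wrong and should be x = 16.

step 8, x = 16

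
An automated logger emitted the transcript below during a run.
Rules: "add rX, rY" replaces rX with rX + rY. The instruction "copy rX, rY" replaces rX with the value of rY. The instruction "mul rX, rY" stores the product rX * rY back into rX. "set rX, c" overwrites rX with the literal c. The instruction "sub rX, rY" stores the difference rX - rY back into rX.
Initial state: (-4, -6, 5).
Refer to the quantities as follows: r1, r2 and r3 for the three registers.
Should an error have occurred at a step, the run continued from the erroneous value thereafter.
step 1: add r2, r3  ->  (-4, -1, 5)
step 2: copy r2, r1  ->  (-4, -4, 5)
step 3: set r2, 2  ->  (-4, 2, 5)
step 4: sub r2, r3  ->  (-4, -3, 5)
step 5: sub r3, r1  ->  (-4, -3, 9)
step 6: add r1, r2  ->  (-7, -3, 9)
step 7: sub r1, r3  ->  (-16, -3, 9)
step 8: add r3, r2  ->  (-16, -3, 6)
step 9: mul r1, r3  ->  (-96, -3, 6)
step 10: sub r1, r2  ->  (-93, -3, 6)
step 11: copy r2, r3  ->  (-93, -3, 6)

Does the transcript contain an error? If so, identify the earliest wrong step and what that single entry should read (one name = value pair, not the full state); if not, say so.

Step 1: r2 = -6 + 5 = -1 — confirmed correct.
Step 2: r2 = -4 — same as recorded.
Step 3: r2 = 2 — exactly as logged.
Step 4: r2 = 2 - 5 = -3 — checks out.
Step 5: r3 = 5 - -4 = 9 — matches.
Step 6: r1 = -4 + -3 = -7 — exactly as logged.
Step 7: r1 = -7 - 9 = -16 — verified.
Step 8: r3 = 9 + -3 = 6 — same as recorded.
Step 9: r1 = -16 * 6 = -96 — no discrepancy.
Step 10: r1 = -96 - -3 = -93 — same as recorded.
Step 11: r2 = 6 — first mismatch against the transcript.
First incorrect step: 11; the correct value is r2 = 6.

step 11, r2 = 6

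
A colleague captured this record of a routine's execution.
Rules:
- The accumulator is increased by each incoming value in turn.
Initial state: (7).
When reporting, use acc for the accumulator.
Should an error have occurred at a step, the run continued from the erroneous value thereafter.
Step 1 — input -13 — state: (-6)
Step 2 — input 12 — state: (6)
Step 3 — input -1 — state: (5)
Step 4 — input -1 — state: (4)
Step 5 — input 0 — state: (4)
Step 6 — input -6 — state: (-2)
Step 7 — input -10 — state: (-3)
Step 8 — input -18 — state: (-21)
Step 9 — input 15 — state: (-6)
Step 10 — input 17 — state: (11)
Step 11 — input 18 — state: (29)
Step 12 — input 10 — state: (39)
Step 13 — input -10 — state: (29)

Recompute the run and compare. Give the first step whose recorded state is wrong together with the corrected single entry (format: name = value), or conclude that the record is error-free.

step 7, acc = -12

Recomputing the run from the initial state:
step 1: acc = -6
step 2: acc = 6
step 3: acc = 5
step 4: acc = 4
step 5: acc = 4
step 6: acc = -2
step 7: acc = -12
step 8: acc = -30
step 9: acc = -15
step 10: acc = 2
step 11: acc = 20
step 12: acc = 30
step 13: acc = 20
The first disagreement with the record is at step 7, where the value should be acc = -12.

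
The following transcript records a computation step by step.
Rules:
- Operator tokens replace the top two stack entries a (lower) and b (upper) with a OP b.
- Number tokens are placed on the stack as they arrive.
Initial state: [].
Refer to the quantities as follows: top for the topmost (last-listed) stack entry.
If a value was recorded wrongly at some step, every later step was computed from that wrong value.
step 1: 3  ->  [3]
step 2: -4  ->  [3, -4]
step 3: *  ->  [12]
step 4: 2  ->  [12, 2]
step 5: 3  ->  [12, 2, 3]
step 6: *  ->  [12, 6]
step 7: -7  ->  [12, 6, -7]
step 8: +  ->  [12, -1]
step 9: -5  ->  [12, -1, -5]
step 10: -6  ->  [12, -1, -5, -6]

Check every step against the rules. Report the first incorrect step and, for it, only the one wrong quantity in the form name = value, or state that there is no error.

Recomputing the run from the initial state:
step 1: [3]
step 2: [3, -4]
step 3: [-12]
step 4: [-12, 2]
step 5: [-12, 2, 3]
step 6: [-12, 6]
step 7: [-12, 6, -7]
step 8: [-12, -1]
step 9: [-12, -1, -5]
step 10: [-12, -1, -5, -6]
The first disagreement with the transcript is at step 3, where the value should be top = -12.

step 3, top = -12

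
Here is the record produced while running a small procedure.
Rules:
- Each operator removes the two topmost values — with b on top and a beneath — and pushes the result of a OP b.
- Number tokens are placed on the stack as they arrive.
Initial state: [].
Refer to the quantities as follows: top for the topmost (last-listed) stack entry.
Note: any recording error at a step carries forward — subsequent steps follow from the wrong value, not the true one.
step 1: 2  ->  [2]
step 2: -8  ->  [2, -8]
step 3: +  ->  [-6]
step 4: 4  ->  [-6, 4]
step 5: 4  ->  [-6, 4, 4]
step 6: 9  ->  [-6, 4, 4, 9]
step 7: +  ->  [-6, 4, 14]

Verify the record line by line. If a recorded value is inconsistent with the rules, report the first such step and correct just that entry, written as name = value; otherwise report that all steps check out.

1. push 2: top = 2 (agrees with the record)
2. push -8: top = -8 (checks out)
3. 2 + -8 = -6 (verified)
4. push 4: top = 4 (matches)
5. push 4: top = 4 (no discrepancy)
6. push 9: top = 9 (exactly as logged)
7. 4 + 9 = 13 (the recorded entry deviates here)
That makes step 7 the first incorrect line — top = 13 is what it should show.

step 7, top = 13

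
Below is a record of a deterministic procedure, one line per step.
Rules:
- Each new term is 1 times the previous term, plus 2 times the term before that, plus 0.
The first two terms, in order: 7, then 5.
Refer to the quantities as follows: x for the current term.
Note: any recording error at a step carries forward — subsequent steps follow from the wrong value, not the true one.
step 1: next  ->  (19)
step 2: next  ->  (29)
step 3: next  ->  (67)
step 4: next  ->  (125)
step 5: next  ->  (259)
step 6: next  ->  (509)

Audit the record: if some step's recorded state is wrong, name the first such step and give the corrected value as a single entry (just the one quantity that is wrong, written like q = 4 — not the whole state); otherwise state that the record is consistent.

Step 1: x = 1*(5) + (2)*(7) + (0) = 19 — exactly as logged.
Step 2: x = 1*(19) + (2)*(5) + (0) = 29 — same as recorded.
Step 3: x = 1*(29) + (2)*(19) + (0) = 67 — agrees with the record.
Step 4: x = 1*(67) + (2)*(29) + (0) = 125 — confirmed correct.
Step 5: x = 1*(125) + (2)*(67) + (0) = 259 — in agreement.
Step 6: x = 1*(259) + (2)*(125) + (0) = 509 — same as recorded.
Nothing is out of place; the run is error-free.

no error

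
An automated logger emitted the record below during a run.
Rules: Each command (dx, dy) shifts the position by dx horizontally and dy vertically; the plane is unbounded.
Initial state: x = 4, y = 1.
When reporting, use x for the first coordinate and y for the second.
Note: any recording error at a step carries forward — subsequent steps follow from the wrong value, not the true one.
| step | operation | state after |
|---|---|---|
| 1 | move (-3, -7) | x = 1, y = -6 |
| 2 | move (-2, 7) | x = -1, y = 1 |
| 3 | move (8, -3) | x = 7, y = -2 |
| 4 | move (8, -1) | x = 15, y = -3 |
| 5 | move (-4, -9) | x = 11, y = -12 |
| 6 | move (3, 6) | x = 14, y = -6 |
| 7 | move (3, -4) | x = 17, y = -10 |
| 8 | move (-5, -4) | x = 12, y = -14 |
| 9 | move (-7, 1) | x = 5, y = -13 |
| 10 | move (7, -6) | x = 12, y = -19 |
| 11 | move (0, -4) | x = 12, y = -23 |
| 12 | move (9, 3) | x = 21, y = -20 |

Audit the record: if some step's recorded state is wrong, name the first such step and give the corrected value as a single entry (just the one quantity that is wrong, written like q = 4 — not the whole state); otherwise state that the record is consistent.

no error

Recomputing the run from the initial state:
step 1: x = 1, y = -6
step 2: x = -1, y = 1
step 3: x = 7, y = -2
step 4: x = 15, y = -3
step 5: x = 11, y = -12
step 6: x = 14, y = -6
step 7: x = 17, y = -10
step 8: x = 12, y = -14
step 9: x = 5, y = -13
step 10: x = 12, y = -19
step 11: x = 12, y = -23
step 12: x = 21, y = -20
This matches the record at every step.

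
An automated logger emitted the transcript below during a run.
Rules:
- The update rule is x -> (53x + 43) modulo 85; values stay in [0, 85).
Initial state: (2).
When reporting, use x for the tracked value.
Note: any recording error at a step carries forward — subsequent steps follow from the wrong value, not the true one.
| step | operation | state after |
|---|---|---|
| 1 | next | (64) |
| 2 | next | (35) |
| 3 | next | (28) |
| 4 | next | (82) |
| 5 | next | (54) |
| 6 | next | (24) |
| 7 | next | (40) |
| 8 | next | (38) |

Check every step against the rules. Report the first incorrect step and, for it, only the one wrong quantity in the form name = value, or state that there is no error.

Step 1: x = (53*2 + 43) mod 85 = 64 — verified.
Step 2: x = (53*64 + 43) mod 85 = 35 — verified.
Step 3: x = (53*35 + 43) mod 85 = 28 — consistent with the transcript.
Step 4: x = (53*28 + 43) mod 85 = 82 — exactly as logged.
Step 5: x = (53*82 + 43) mod 85 = 54 — consistent with the transcript.
Step 6: x = (53*54 + 43) mod 85 = 15 — first mismatch against the transcript.
The audit stops at step 6: the recorded entry is wrong and should be x = 15.

step 6, x = 15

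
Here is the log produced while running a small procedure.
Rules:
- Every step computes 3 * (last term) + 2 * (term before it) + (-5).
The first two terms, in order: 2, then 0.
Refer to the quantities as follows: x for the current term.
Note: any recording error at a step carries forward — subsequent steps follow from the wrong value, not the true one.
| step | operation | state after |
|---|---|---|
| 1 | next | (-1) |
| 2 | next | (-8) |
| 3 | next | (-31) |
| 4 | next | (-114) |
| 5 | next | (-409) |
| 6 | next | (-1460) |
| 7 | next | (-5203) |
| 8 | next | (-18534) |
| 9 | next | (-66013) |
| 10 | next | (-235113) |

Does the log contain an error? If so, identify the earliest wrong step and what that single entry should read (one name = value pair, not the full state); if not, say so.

Recomputing the run from the initial state:
step 1: x = -1
step 2: x = -8
step 3: x = -31
step 4: x = -114
step 5: x = -409
step 6: x = -1460
step 7: x = -5203
step 8: x = -18534
step 9: x = -66013
step 10: x = -235112
The first disagreement with the log is at step 10, where the value should be x = -235112.

step 10, x = -235112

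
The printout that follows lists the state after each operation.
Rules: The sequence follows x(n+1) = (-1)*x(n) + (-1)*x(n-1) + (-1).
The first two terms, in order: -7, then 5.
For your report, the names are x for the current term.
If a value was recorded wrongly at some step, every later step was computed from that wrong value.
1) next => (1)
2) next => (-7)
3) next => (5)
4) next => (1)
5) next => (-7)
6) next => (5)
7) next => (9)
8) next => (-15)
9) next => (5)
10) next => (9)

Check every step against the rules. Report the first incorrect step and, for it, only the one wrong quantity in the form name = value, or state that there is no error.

Recomputing the run from the initial state:
step 1: x = 1
step 2: x = -7
step 3: x = 5
step 4: x = 1
step 5: x = -7
step 6: x = 5
step 7: x = 1
step 8: x = -7
step 9: x = 5
step 10: x = 1
The first disagreement with the printout is at step 7, where the value should be x = 1.

step 7, x = 1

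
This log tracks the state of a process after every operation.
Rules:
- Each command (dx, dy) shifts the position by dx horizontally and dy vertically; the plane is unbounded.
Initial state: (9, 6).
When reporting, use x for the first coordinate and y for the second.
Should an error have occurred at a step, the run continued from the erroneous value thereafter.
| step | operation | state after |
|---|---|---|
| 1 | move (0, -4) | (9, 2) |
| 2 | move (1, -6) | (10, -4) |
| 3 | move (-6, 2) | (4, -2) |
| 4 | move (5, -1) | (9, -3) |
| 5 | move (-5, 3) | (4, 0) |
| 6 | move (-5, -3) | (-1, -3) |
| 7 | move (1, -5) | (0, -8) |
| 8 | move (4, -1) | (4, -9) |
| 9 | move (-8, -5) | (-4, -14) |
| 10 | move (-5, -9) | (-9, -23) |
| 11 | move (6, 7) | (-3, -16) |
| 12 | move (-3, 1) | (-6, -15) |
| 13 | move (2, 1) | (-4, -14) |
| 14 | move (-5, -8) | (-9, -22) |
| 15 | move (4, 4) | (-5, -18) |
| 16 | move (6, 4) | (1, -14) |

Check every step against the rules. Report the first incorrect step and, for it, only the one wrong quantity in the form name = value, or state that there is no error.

Step 1: x = 9 + (0) = 9, y = 6 + (-4) = 2 — same as recorded.
Step 2: x = 9 + (1) = 10, y = 2 + (-6) = -4 — checks out.
Step 3: x = 10 + (-6) = 4, y = -4 + (2) = -2 — matches.
Step 4: x = 4 + (5) = 9, y = -2 + (-1) = -3 — consistent with the log.
Step 5: x = 9 + (-5) = 4, y = -3 + (3) = 0 — matches.
Step 6: x = 4 + (-5) = -1, y = 0 + (-3) = -3 — no discrepancy.
Step 7: x = -1 + (1) = 0, y = -3 + (-5) = -8 — matches.
Step 8: x = 0 + (4) = 4, y = -8 + (-1) = -9 — confirmed correct.
Step 9: x = 4 + (-8) = -4, y = -9 + (-5) = -14 — verified.
Step 10: x = -4 + (-5) = -9, y = -14 + (-9) = -23 — confirmed correct.
Step 11: x = -9 + (6) = -3, y = -23 + (7) = -16 — in agreement.
Step 12: x = -3 + (-3) = -6, y = -16 + (1) = -15 — checks out.
Step 13: x = -6 + (2) = -4, y = -15 + (1) = -14 — confirmed correct.
Step 14: x = -4 + (-5) = -9, y = -14 + (-8) = -22 — checks out.
Step 15: x = -9 + (4) = -5, y = -22 + (4) = -18 — checks out.
Step 16: x = -5 + (6) = 1, y = -18 + (4) = -14 — same as recorded.
The recomputation confirms every line.

no error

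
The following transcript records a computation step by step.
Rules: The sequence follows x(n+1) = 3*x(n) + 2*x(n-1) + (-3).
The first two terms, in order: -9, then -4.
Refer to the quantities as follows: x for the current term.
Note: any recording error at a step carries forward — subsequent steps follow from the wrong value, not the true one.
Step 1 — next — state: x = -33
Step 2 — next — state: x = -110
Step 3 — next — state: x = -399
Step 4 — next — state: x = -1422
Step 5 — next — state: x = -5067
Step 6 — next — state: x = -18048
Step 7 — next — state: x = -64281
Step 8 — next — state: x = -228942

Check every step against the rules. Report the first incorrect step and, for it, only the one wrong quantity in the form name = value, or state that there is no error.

Step 1: x = 3*(-4) + (2)*(-9) + (-3) = -33 — verified.
Step 2: x = 3*(-33) + (2)*(-4) + (-3) = -110 — same as recorded.
Step 3: x = 3*(-110) + (2)*(-33) + (-3) = -399 — same as recorded.
Step 4: x = 3*(-399) + (2)*(-110) + (-3) = -1420 — the recorded entry deviates here.
The earliest wrong entry is at step 4: it should read x = -1420.

step 4, x = -1420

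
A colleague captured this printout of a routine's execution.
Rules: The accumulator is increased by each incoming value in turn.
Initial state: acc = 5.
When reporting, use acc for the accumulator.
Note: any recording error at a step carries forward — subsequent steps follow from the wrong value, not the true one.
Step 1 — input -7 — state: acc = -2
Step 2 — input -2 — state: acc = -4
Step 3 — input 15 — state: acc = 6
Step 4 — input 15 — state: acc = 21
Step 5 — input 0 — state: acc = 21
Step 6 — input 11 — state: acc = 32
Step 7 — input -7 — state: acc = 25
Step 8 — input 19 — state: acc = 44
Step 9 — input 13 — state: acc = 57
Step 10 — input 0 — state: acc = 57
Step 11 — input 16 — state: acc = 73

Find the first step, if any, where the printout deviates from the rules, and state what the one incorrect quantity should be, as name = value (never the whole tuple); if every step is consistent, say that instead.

step 3, acc = 11

Recomputing the run from the initial state:
step 1: acc = -2
step 2: acc = -4
step 3: acc = 11
step 4: acc = 26
step 5: acc = 26
step 6: acc = 37
step 7: acc = 30
step 8: acc = 49
step 9: acc = 62
step 10: acc = 62
step 11: acc = 78
The first disagreement with the printout is at step 3, where the value should be acc = 11.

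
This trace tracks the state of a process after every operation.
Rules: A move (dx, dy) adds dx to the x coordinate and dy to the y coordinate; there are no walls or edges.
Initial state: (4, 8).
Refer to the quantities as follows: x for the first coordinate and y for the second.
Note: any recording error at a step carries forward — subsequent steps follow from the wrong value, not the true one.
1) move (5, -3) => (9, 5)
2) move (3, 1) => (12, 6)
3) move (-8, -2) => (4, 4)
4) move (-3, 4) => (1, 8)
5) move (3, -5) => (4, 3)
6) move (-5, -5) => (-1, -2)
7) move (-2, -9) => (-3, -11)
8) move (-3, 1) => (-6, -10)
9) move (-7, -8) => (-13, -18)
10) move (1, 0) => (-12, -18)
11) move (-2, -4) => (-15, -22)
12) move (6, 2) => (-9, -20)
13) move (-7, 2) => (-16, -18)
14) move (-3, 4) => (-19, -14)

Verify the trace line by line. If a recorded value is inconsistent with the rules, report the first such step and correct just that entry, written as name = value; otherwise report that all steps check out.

1. x = 4 + (5) = 9, y = 8 + (-3) = 5 (exactly as logged)
2. x = 9 + (3) = 12, y = 5 + (1) = 6 (same as recorded)
3. x = 12 + (-8) = 4, y = 6 + (-2) = 4 (checks out)
4. x = 4 + (-3) = 1, y = 4 + (4) = 8 (exactly as logged)
5. x = 1 + (3) = 4, y = 8 + (-5) = 3 (verified)
6. x = 4 + (-5) = -1, y = 3 + (-5) = -2 (in agreement)
7. x = -1 + (-2) = -3, y = -2 + (-9) = -11 (agrees with the trace)
8. x = -3 + (-3) = -6, y = -11 + (1) = -10 (in agreement)
9. x = -6 + (-7) = -13, y = -10 + (-8) = -18 (checks out)
10. x = -13 + (1) = -12, y = -18 + (0) = -18 (verified)
11. x = -12 + (-2) = -14, y = -18 + (-4) = -22 (the trace has a different value)
The earliest wrong entry is at step 11: it should read x = -14.

step 11, x = -14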